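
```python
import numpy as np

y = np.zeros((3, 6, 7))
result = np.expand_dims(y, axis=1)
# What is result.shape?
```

(3, 1, 6, 7)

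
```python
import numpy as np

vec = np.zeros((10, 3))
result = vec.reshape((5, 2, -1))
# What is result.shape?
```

(5, 2, 3)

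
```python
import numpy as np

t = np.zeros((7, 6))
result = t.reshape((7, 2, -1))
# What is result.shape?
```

(7, 2, 3)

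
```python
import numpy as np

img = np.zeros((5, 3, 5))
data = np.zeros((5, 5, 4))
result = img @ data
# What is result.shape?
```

(5, 3, 4)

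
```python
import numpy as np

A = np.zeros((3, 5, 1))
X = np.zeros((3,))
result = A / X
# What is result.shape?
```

(3, 5, 3)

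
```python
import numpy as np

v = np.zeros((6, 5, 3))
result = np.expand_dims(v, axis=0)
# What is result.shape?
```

(1, 6, 5, 3)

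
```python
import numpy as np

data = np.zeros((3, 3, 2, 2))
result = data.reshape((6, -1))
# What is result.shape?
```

(6, 6)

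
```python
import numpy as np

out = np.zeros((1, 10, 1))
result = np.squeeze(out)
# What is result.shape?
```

(10,)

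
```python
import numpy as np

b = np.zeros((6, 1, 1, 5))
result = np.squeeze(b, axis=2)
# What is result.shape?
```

(6, 1, 5)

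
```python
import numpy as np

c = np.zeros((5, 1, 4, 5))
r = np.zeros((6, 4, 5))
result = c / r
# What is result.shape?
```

(5, 6, 4, 5)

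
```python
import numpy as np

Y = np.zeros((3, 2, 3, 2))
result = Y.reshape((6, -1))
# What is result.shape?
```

(6, 6)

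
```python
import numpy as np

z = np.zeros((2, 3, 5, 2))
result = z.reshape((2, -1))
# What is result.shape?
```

(2, 30)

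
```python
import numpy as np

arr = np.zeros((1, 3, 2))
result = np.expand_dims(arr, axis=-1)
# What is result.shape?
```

(1, 3, 2, 1)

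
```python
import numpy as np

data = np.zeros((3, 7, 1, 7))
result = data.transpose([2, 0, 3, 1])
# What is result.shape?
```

(1, 3, 7, 7)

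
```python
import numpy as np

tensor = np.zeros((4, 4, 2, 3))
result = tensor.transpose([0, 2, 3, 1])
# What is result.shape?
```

(4, 2, 3, 4)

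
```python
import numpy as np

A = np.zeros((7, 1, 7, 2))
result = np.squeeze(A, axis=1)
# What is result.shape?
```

(7, 7, 2)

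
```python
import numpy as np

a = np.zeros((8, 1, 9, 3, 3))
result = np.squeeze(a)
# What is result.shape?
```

(8, 9, 3, 3)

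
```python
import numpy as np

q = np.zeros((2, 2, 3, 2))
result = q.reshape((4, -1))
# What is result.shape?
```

(4, 6)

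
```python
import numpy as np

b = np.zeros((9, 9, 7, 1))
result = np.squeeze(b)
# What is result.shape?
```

(9, 9, 7)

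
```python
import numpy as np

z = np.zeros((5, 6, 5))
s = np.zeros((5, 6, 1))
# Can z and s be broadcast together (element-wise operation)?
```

Yes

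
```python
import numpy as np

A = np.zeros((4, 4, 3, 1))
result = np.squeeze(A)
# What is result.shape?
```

(4, 4, 3)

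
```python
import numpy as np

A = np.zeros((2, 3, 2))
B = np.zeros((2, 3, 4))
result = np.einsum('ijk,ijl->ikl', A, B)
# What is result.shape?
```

(2, 2, 4)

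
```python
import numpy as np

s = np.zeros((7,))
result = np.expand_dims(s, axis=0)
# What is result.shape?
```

(1, 7)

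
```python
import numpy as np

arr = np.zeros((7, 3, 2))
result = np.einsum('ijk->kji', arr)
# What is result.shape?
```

(2, 3, 7)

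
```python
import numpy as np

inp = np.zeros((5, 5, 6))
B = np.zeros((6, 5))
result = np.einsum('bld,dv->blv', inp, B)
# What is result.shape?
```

(5, 5, 5)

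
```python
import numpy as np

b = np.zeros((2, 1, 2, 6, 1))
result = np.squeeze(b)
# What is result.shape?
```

(2, 2, 6)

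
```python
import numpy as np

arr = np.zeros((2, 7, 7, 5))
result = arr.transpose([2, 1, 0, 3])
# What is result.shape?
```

(7, 7, 2, 5)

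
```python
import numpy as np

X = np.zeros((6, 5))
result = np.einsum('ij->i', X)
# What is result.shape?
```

(6,)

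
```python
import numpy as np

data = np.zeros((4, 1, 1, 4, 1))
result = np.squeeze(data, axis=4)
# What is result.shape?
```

(4, 1, 1, 4)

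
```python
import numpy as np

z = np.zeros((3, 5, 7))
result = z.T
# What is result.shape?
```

(7, 5, 3)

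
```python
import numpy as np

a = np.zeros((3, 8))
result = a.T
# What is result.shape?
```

(8, 3)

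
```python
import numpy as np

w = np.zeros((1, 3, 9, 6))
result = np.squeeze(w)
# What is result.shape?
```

(3, 9, 6)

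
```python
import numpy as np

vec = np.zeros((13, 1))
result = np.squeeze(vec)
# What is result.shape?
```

(13,)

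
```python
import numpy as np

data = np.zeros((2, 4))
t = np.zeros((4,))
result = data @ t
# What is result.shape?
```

(2,)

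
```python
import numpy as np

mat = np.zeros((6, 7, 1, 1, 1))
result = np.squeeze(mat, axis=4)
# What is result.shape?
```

(6, 7, 1, 1)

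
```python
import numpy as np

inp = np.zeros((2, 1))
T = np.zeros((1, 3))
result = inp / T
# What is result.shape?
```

(2, 3)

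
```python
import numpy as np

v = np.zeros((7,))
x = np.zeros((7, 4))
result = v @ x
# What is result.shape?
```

(4,)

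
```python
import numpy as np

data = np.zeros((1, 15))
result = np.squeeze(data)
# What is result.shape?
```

(15,)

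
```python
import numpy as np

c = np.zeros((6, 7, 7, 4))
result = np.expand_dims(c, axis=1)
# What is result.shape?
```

(6, 1, 7, 7, 4)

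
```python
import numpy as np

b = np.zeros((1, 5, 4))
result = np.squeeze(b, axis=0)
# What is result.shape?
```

(5, 4)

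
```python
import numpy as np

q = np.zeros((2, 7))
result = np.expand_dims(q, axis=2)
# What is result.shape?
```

(2, 7, 1)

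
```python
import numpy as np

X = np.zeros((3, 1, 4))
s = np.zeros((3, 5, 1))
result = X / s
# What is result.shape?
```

(3, 5, 4)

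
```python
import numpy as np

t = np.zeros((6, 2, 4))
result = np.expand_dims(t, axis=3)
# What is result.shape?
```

(6, 2, 4, 1)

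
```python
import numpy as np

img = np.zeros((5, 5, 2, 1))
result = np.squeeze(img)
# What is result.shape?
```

(5, 5, 2)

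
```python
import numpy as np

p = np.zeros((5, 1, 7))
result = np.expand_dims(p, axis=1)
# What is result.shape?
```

(5, 1, 1, 7)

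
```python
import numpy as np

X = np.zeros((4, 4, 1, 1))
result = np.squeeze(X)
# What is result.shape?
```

(4, 4)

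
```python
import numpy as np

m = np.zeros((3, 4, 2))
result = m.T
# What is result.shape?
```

(2, 4, 3)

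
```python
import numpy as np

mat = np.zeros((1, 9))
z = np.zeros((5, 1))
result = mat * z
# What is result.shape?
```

(5, 9)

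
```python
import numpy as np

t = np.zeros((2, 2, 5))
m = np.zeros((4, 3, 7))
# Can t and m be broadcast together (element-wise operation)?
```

No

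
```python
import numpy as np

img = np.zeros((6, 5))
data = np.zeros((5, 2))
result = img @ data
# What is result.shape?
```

(6, 2)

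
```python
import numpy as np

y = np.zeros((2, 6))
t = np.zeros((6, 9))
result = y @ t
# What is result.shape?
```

(2, 9)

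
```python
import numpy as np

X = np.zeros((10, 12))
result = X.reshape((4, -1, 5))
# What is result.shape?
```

(4, 6, 5)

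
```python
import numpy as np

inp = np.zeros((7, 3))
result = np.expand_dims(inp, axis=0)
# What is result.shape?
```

(1, 7, 3)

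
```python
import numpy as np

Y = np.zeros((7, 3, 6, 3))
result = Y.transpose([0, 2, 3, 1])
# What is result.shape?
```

(7, 6, 3, 3)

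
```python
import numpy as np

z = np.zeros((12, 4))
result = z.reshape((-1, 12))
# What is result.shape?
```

(4, 12)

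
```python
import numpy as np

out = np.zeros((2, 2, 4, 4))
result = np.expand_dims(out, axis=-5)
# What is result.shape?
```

(1, 2, 2, 4, 4)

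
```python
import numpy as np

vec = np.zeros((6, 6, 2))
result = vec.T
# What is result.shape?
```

(2, 6, 6)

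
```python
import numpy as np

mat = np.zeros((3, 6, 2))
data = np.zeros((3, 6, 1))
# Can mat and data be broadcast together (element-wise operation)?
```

Yes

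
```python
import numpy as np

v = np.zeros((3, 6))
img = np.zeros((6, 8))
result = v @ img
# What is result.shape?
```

(3, 8)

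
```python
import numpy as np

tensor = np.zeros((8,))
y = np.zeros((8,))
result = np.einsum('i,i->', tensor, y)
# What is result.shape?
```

()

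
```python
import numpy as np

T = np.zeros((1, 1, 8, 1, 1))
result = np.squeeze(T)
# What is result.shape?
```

(8,)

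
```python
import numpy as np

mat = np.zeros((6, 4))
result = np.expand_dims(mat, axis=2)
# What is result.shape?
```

(6, 4, 1)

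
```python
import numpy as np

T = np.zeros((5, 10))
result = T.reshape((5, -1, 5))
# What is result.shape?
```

(5, 2, 5)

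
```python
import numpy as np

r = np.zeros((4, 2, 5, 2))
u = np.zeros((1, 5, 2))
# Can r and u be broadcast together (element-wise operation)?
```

Yes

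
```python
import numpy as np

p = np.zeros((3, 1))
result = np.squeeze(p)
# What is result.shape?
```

(3,)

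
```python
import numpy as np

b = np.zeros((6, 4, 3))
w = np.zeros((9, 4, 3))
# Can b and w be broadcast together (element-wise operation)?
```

No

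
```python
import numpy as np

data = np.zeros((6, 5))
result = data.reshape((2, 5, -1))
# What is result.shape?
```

(2, 5, 3)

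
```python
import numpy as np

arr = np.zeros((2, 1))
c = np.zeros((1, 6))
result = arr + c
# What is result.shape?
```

(2, 6)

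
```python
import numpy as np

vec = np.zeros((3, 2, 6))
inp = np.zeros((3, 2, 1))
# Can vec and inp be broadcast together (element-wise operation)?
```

Yes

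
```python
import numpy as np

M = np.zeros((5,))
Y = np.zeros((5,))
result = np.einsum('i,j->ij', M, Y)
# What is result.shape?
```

(5, 5)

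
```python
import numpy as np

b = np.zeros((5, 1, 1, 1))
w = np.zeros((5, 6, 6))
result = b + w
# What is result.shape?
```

(5, 5, 6, 6)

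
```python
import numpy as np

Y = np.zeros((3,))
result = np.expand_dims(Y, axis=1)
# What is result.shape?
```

(3, 1)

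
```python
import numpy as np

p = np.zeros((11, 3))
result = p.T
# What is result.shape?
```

(3, 11)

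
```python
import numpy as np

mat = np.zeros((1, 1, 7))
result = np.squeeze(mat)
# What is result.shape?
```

(7,)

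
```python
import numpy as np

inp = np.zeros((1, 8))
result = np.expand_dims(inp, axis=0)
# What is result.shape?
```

(1, 1, 8)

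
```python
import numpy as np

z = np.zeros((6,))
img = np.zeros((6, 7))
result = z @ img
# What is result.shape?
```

(7,)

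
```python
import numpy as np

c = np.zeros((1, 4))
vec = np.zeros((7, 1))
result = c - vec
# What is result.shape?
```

(7, 4)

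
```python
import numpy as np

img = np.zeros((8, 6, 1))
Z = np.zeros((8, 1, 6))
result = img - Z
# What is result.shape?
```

(8, 6, 6)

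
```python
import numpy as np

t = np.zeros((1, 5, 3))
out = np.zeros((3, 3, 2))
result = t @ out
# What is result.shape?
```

(3, 5, 2)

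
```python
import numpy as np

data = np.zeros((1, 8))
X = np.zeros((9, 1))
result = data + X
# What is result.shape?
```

(9, 8)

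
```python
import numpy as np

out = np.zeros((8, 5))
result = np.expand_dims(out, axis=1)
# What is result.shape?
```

(8, 1, 5)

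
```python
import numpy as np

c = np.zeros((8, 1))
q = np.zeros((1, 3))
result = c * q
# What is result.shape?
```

(8, 3)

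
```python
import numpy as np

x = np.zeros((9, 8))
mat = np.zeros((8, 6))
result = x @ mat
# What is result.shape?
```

(9, 6)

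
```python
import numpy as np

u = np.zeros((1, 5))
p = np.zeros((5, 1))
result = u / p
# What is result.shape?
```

(5, 5)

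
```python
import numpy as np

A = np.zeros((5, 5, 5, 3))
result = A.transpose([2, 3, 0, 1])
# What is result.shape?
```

(5, 3, 5, 5)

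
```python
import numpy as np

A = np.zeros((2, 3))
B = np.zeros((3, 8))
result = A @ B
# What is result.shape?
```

(2, 8)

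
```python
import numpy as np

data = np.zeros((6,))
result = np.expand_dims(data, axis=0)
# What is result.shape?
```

(1, 6)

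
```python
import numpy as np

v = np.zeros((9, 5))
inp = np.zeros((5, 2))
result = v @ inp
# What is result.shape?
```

(9, 2)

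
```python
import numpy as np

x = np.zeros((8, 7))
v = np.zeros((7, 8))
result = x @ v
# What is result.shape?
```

(8, 8)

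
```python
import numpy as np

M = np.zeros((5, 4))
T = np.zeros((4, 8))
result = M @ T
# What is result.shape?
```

(5, 8)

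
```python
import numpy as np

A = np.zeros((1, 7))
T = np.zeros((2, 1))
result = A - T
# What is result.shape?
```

(2, 7)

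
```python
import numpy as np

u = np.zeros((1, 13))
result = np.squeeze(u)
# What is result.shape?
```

(13,)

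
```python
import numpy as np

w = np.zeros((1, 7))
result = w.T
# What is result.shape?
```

(7, 1)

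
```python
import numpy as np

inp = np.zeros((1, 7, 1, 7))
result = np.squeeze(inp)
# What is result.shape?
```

(7, 7)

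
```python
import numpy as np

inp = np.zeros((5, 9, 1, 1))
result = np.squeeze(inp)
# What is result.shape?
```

(5, 9)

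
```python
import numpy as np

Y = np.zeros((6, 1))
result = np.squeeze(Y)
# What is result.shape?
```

(6,)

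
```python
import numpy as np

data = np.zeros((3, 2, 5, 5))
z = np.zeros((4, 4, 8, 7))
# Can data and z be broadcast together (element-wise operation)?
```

No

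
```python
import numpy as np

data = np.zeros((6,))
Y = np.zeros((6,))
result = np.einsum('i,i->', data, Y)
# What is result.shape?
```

()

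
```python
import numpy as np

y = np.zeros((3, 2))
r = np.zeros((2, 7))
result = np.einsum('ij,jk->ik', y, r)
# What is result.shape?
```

(3, 7)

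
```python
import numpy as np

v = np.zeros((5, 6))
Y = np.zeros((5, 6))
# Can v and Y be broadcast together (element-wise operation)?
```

Yes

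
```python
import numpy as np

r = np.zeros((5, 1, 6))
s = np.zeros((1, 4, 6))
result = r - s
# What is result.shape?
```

(5, 4, 6)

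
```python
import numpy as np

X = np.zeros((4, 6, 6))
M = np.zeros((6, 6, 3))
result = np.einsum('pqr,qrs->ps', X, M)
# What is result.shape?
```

(4, 3)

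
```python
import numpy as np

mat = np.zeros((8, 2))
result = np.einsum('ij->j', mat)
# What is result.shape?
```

(2,)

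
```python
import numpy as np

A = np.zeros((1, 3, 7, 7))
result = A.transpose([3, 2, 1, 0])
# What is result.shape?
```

(7, 7, 3, 1)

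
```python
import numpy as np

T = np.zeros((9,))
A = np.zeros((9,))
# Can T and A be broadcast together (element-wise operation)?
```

Yes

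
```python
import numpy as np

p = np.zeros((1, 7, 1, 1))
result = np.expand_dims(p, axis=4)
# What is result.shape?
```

(1, 7, 1, 1, 1)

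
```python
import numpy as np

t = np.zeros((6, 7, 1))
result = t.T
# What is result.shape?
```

(1, 7, 6)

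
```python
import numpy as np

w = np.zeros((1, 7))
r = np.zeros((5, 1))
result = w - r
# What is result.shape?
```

(5, 7)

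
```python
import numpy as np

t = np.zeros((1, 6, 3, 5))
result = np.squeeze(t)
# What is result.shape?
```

(6, 3, 5)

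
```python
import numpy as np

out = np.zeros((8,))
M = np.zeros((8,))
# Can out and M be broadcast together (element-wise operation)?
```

Yes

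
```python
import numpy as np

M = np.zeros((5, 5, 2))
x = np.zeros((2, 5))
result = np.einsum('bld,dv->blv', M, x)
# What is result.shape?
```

(5, 5, 5)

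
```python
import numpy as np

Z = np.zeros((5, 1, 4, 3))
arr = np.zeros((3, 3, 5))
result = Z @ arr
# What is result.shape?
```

(5, 3, 4, 5)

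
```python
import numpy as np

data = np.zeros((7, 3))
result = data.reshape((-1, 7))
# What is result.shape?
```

(3, 7)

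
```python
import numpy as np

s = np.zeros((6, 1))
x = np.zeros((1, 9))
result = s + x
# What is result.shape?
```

(6, 9)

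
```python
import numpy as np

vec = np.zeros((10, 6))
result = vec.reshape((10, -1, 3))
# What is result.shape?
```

(10, 2, 3)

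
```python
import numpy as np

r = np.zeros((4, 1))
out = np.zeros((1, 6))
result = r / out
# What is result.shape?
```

(4, 6)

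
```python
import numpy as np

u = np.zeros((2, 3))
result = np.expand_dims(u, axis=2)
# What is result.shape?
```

(2, 3, 1)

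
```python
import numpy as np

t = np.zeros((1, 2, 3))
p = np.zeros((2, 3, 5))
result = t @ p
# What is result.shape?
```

(2, 2, 5)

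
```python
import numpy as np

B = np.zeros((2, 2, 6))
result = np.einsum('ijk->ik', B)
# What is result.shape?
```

(2, 6)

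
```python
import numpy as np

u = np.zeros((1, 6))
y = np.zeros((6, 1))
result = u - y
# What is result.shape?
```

(6, 6)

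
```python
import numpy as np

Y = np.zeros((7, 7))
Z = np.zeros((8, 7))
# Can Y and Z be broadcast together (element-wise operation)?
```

No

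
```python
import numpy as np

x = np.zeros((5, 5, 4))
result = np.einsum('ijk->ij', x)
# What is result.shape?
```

(5, 5)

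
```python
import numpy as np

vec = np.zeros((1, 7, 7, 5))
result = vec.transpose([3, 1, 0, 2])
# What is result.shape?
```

(5, 7, 1, 7)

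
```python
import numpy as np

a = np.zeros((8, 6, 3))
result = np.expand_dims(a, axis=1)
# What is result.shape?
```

(8, 1, 6, 3)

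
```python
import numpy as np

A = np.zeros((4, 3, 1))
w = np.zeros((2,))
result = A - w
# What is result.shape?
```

(4, 3, 2)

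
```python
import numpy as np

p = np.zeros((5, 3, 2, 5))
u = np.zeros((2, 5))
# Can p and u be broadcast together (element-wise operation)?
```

Yes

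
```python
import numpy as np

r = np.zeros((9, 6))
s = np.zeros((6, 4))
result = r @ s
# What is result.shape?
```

(9, 4)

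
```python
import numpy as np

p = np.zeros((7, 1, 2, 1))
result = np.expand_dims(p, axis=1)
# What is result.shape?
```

(7, 1, 1, 2, 1)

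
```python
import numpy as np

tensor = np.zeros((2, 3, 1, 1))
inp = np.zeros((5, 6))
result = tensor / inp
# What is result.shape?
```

(2, 3, 5, 6)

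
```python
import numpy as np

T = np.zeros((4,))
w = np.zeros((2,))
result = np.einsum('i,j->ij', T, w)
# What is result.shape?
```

(4, 2)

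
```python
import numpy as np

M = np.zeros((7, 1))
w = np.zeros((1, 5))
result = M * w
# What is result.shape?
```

(7, 5)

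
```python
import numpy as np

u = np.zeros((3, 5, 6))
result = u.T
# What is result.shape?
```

(6, 5, 3)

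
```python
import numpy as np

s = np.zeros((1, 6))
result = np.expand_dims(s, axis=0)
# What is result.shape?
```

(1, 1, 6)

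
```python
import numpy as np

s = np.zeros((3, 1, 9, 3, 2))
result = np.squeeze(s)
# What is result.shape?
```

(3, 9, 3, 2)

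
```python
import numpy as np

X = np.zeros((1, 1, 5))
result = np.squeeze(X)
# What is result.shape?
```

(5,)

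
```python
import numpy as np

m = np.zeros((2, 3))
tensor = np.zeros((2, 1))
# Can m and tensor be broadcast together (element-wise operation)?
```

Yes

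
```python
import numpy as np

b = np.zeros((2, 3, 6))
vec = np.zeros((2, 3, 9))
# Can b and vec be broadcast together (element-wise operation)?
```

No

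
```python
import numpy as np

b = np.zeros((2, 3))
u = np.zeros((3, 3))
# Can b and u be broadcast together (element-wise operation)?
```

No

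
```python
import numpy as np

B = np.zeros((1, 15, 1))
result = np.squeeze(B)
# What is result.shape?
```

(15,)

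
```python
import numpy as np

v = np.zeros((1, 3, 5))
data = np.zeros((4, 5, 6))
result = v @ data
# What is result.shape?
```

(4, 3, 6)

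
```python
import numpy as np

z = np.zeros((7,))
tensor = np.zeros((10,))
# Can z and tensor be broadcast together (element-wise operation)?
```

No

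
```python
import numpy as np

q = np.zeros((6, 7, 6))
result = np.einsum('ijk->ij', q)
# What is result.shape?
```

(6, 7)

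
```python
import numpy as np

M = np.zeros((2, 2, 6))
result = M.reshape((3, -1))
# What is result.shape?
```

(3, 8)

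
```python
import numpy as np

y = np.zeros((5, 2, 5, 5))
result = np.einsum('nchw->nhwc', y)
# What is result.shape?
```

(5, 5, 5, 2)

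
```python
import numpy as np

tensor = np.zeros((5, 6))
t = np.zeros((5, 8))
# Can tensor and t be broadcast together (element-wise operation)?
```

No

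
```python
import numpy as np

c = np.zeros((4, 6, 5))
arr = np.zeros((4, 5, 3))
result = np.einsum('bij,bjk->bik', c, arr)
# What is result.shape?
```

(4, 6, 3)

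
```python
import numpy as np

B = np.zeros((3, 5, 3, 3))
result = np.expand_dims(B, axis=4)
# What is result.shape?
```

(3, 5, 3, 3, 1)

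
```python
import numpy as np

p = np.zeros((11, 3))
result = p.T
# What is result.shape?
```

(3, 11)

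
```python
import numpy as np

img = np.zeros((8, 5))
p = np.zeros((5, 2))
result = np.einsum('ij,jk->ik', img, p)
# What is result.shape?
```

(8, 2)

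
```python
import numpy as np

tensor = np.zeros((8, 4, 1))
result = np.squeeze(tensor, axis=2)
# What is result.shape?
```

(8, 4)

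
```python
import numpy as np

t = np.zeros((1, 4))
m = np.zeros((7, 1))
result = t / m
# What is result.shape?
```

(7, 4)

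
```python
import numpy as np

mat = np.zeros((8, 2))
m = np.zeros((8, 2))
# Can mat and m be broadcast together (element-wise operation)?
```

Yes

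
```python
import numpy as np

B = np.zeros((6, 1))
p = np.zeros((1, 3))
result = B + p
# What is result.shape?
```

(6, 3)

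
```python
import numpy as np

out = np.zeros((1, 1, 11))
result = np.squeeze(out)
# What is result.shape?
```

(11,)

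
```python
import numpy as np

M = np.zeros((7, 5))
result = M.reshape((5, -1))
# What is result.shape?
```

(5, 7)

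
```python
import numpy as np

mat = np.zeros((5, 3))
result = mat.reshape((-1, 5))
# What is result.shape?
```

(3, 5)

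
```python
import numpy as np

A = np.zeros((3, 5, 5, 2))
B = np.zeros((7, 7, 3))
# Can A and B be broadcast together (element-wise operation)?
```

No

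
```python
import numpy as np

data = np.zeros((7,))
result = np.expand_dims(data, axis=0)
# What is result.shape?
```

(1, 7)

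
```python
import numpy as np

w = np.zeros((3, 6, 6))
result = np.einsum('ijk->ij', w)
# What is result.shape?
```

(3, 6)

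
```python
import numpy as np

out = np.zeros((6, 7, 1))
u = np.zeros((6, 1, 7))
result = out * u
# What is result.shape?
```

(6, 7, 7)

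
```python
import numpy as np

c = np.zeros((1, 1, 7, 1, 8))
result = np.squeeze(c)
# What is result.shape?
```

(7, 8)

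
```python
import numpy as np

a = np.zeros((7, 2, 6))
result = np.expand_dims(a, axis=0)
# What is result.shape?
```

(1, 7, 2, 6)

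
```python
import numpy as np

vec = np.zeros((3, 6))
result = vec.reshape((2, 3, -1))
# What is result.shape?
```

(2, 3, 3)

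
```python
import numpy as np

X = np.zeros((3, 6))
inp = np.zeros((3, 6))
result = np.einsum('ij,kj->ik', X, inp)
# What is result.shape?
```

(3, 3)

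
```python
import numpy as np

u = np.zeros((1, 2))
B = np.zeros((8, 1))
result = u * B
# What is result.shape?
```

(8, 2)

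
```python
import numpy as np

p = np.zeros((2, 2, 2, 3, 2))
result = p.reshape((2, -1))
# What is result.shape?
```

(2, 24)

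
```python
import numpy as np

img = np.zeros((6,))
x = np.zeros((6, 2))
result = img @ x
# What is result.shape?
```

(2,)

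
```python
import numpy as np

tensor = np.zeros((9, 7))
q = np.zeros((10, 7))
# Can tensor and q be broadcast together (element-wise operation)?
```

No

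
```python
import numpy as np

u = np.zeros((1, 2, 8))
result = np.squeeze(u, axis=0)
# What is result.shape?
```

(2, 8)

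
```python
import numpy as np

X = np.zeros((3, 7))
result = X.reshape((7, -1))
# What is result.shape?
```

(7, 3)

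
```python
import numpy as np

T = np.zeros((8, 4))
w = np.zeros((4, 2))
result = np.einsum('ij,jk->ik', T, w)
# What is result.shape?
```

(8, 2)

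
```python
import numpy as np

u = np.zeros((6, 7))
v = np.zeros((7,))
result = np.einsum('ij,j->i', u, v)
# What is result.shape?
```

(6,)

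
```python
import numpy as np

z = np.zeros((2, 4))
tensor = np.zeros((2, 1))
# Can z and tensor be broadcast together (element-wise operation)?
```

Yes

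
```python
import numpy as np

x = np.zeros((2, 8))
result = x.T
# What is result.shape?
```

(8, 2)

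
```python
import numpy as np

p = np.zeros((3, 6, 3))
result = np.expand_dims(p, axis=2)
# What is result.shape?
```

(3, 6, 1, 3)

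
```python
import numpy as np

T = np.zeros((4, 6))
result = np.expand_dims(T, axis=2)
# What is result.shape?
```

(4, 6, 1)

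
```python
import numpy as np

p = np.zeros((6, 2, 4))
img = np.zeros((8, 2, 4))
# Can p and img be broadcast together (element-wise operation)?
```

No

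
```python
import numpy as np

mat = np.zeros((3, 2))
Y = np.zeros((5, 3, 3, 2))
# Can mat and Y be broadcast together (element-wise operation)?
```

Yes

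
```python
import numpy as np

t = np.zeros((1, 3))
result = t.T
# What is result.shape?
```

(3, 1)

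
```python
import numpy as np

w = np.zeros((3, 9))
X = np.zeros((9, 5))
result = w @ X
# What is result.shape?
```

(3, 5)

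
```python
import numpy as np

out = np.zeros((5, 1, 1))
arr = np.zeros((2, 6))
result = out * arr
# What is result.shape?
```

(5, 2, 6)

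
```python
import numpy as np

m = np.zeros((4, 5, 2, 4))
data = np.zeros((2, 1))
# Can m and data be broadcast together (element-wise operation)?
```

Yes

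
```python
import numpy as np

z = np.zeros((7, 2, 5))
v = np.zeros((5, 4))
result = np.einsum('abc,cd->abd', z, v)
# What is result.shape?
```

(7, 2, 4)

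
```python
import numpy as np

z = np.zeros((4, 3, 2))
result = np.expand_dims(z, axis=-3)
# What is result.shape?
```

(4, 1, 3, 2)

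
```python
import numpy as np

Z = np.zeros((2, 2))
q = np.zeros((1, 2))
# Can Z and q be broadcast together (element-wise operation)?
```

Yes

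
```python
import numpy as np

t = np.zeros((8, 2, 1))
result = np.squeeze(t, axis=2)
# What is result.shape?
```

(8, 2)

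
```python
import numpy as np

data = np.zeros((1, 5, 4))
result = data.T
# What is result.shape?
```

(4, 5, 1)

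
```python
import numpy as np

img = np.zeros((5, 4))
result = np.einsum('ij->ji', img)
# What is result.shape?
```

(4, 5)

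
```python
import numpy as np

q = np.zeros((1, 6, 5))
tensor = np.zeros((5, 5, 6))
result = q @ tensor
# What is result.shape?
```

(5, 6, 6)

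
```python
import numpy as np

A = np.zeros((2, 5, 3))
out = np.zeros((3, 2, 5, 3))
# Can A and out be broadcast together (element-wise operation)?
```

Yes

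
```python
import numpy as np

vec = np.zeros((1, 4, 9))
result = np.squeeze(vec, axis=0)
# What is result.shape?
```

(4, 9)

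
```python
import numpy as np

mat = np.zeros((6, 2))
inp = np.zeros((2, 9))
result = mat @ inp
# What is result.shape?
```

(6, 9)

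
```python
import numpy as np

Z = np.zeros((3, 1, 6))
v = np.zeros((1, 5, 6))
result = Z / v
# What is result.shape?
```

(3, 5, 6)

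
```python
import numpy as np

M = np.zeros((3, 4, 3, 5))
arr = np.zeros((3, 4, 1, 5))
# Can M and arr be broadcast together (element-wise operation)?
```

Yes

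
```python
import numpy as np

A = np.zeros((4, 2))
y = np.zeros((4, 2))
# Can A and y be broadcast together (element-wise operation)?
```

Yes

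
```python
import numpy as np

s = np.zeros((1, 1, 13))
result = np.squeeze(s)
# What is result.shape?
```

(13,)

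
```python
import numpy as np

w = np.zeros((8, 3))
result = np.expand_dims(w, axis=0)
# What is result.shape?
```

(1, 8, 3)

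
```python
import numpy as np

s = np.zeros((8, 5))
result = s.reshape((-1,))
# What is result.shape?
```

(40,)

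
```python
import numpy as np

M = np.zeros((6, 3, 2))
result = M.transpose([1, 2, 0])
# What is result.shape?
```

(3, 2, 6)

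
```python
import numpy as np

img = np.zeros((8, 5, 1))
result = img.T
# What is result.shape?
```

(1, 5, 8)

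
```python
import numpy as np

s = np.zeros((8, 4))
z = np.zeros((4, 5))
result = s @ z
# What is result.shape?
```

(8, 5)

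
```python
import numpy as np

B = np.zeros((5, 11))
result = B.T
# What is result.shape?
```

(11, 5)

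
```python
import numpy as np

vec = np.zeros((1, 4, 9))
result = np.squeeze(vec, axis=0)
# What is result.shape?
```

(4, 9)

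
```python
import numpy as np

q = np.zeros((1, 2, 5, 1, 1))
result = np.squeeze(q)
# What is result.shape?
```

(2, 5)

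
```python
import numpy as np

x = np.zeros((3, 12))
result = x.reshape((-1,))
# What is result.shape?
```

(36,)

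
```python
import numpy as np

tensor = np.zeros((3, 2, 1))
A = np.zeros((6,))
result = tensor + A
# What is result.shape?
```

(3, 2, 6)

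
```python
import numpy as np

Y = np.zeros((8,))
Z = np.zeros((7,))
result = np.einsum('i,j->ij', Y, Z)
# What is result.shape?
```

(8, 7)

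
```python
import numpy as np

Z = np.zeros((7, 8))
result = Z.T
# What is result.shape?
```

(8, 7)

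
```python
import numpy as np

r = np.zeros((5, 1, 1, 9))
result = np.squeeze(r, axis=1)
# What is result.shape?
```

(5, 1, 9)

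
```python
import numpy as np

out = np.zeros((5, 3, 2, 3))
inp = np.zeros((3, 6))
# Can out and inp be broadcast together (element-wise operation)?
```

No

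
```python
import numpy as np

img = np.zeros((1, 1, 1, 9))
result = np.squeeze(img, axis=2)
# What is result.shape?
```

(1, 1, 9)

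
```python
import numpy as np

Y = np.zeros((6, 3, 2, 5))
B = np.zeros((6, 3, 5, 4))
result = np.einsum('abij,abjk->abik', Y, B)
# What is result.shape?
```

(6, 3, 2, 4)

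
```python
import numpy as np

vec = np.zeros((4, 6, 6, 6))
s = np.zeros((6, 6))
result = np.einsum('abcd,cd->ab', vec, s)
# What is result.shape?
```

(4, 6)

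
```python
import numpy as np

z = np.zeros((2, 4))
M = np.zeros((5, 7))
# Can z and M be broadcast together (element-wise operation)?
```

No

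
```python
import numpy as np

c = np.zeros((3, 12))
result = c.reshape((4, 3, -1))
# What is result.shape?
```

(4, 3, 3)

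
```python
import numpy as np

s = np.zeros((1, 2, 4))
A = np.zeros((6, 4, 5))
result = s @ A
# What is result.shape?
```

(6, 2, 5)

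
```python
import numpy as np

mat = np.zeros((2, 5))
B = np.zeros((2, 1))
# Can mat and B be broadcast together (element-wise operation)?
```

Yes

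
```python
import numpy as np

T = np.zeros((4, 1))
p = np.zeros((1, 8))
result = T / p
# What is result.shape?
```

(4, 8)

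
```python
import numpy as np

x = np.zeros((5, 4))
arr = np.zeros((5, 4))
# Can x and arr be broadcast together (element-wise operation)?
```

Yes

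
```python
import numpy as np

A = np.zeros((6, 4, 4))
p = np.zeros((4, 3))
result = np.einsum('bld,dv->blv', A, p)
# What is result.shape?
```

(6, 4, 3)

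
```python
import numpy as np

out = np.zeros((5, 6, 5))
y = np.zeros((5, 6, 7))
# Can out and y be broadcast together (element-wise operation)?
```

No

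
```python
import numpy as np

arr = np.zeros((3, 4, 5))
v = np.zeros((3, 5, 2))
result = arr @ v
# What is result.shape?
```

(3, 4, 2)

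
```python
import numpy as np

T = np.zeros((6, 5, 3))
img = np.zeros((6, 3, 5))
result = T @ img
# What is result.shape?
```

(6, 5, 5)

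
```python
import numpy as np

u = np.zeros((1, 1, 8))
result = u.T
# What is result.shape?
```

(8, 1, 1)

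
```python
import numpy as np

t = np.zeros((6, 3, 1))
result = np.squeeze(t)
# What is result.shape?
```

(6, 3)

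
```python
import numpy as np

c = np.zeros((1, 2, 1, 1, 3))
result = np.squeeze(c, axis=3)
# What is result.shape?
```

(1, 2, 1, 3)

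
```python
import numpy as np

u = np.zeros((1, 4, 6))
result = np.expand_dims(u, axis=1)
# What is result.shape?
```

(1, 1, 4, 6)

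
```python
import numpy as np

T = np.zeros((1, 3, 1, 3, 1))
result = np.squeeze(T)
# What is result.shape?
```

(3, 3)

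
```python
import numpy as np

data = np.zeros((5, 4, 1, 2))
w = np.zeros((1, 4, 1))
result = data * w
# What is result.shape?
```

(5, 4, 4, 2)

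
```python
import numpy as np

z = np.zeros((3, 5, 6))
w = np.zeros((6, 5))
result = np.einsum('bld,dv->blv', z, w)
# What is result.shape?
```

(3, 5, 5)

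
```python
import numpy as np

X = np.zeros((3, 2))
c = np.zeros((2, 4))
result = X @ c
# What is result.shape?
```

(3, 4)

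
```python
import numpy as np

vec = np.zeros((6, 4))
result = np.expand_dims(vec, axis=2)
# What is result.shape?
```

(6, 4, 1)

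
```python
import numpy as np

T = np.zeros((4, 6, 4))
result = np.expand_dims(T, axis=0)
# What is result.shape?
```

(1, 4, 6, 4)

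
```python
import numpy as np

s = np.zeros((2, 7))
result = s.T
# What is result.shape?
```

(7, 2)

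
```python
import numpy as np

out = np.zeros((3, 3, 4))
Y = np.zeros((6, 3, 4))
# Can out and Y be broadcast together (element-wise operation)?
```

No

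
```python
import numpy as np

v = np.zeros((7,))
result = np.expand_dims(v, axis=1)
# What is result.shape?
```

(7, 1)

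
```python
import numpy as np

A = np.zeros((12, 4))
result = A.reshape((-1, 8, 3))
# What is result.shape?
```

(2, 8, 3)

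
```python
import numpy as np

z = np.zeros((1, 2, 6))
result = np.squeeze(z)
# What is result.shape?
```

(2, 6)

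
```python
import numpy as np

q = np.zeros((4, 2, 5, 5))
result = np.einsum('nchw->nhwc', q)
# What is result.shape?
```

(4, 5, 5, 2)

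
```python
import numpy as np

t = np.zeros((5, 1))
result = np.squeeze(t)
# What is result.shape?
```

(5,)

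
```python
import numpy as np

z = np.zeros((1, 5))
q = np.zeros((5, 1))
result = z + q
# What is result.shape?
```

(5, 5)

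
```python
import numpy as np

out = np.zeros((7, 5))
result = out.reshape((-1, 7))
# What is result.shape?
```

(5, 7)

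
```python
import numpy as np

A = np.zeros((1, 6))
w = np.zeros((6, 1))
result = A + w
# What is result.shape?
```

(6, 6)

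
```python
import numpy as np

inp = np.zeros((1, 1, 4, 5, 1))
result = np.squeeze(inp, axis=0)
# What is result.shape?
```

(1, 4, 5, 1)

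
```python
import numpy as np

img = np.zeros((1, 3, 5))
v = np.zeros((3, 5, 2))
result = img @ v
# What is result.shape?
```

(3, 3, 2)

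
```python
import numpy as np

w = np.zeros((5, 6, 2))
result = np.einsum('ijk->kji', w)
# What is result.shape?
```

(2, 6, 5)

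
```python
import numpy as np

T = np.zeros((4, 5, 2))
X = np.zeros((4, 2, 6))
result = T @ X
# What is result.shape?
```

(4, 5, 6)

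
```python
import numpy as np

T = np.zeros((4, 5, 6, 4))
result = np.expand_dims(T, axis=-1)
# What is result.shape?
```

(4, 5, 6, 4, 1)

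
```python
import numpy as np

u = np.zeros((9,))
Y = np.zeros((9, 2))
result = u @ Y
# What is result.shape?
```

(2,)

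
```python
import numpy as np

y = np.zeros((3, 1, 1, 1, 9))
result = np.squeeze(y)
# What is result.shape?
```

(3, 9)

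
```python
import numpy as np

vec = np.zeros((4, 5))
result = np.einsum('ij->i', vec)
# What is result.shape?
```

(4,)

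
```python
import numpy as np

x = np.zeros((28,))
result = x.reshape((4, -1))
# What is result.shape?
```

(4, 7)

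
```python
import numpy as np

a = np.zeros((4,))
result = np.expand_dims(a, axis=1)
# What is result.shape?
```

(4, 1)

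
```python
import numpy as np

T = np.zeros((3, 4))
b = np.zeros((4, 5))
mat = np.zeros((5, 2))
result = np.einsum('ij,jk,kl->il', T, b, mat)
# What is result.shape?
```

(3, 2)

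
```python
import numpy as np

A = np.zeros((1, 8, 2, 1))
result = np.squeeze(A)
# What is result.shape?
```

(8, 2)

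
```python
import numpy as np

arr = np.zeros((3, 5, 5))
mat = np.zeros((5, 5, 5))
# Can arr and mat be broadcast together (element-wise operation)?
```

No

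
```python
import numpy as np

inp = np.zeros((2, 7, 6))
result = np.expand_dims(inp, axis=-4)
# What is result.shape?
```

(1, 2, 7, 6)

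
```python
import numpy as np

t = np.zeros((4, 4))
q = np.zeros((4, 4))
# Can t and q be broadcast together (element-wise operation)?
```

Yes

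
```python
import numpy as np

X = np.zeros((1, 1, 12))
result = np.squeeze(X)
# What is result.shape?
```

(12,)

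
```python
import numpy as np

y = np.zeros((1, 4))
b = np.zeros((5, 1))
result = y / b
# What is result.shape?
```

(5, 4)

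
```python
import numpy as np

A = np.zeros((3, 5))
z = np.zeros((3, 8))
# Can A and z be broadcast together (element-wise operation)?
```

No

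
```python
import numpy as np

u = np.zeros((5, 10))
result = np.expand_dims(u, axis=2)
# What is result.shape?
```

(5, 10, 1)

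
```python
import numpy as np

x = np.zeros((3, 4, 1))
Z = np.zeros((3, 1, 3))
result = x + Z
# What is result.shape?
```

(3, 4, 3)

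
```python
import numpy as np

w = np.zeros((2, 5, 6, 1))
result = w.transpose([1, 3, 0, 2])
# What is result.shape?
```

(5, 1, 2, 6)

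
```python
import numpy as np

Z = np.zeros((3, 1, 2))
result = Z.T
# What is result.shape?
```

(2, 1, 3)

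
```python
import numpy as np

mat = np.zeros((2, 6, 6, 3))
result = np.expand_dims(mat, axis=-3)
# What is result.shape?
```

(2, 6, 1, 6, 3)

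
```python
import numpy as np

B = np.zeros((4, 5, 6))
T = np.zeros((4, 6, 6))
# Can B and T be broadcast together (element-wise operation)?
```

No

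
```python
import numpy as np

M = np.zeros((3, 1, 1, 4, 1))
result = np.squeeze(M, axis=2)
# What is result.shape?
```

(3, 1, 4, 1)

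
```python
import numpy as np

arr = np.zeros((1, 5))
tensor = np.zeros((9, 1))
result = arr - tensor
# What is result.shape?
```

(9, 5)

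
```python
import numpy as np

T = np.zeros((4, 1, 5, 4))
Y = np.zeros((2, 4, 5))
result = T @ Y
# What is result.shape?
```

(4, 2, 5, 5)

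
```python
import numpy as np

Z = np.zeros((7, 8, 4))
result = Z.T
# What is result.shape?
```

(4, 8, 7)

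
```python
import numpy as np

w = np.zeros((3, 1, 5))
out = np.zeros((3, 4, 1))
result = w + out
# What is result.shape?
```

(3, 4, 5)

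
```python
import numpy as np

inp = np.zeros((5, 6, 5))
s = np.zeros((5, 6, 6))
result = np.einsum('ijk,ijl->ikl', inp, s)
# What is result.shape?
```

(5, 5, 6)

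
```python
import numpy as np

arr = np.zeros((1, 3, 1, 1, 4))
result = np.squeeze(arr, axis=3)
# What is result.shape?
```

(1, 3, 1, 4)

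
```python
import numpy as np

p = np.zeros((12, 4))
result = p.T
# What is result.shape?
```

(4, 12)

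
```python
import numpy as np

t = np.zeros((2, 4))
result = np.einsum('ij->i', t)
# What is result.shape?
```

(2,)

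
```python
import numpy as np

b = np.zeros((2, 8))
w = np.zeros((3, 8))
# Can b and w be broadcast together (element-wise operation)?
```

No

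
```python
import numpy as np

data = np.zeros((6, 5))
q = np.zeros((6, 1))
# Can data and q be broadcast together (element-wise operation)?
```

Yes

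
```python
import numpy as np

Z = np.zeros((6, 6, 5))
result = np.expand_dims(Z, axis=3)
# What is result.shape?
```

(6, 6, 5, 1)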